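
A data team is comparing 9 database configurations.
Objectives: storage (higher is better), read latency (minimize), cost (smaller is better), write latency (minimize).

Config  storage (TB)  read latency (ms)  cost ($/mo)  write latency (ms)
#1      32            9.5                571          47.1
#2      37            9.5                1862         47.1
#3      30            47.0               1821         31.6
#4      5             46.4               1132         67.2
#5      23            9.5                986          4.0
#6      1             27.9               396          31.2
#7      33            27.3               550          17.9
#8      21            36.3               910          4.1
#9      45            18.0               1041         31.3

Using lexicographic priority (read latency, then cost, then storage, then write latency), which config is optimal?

First minimize read latency: best is 9.5, kept {#1, #2, #5}.
Then minimize cost: best is 571, kept {#1}.

#1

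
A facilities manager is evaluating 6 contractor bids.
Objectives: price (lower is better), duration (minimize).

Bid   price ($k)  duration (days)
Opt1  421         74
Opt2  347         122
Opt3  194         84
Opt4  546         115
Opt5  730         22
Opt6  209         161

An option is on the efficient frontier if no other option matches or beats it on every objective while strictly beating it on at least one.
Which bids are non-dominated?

Opt1, Opt3, Opt5

Opt1: not dominated.
Opt2: dominated by Opt3 (price 194≤347, duration 84≤122).
Opt3: not dominated (best price).
Opt4: dominated by Opt1 (price 421≤546, duration 74≤115).
Opt5: not dominated (best duration).
Opt6: dominated by Opt3 (price 194≤209, duration 84≤161).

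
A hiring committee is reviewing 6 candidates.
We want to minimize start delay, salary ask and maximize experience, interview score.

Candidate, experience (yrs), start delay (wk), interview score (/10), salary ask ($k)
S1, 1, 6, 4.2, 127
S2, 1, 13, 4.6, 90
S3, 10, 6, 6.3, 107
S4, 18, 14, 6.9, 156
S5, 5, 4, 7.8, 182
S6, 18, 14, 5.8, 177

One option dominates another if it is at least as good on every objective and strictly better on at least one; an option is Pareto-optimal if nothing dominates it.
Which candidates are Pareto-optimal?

S2, S3, S4, S5

S1: dominated by S3 (experience 10≥1, start delay 6≤6, interview score 6.3≥4.2, salary ask 107≤127).
S2: not dominated (best salary ask).
S3: not dominated.
S4: not dominated.
S5: not dominated (best start delay).
S6: dominated by S4 (experience 18≥18, start delay 14≤14, interview score 6.9≥5.8, salary ask 156≤177).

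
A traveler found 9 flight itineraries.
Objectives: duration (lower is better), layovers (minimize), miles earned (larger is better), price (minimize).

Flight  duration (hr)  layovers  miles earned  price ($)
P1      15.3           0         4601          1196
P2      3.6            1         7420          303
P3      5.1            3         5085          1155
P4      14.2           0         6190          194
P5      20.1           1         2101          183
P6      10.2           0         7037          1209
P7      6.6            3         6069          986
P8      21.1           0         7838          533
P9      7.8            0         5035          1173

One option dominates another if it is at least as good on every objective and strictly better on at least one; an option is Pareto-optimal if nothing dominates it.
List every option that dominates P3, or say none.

P2: duration 3.6≤5.1, layovers 1≤3, miles earned 7420≥5085, price 303≤1155 — dominates P3.
Others (P1, P4, P5, P6, P7, P8, P9) are each worse than P3 on at least one objective.

P2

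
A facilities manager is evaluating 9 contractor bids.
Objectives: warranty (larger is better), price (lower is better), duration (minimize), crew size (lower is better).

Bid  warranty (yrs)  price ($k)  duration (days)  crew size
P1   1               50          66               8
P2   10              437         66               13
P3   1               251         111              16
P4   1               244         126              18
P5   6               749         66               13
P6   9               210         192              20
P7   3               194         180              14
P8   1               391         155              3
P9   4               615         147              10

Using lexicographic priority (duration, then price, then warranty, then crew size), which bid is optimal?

P1

First minimize duration: best is 66, kept {P1, P2, P5}.
Then minimize price: best is 50, kept {P1}.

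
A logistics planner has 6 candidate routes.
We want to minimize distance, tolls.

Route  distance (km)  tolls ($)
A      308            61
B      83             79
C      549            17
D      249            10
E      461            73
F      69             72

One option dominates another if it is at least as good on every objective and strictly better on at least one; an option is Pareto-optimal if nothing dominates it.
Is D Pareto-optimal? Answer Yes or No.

A: worse on distance (308 vs 249).
B: worse on tolls (79 vs 10).
C: worse on distance (549 vs 249).
E: worse on distance (461 vs 249).
F: worse on tolls (72 vs 10).
No option is at least as good as D on every objective and strictly better on one.

Yes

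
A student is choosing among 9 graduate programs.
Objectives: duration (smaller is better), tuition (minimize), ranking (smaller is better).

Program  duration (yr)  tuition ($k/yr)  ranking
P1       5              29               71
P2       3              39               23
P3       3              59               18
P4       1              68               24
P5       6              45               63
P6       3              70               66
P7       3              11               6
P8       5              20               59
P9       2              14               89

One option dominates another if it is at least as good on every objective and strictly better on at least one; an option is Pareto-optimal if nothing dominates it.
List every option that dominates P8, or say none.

P7

P7: duration 3≤5, tuition 11≤20, ranking 6≤59 — dominates P8.
Others (P1, P2, P3, P4, P5, P6, P9) are each worse than P8 on at least one objective.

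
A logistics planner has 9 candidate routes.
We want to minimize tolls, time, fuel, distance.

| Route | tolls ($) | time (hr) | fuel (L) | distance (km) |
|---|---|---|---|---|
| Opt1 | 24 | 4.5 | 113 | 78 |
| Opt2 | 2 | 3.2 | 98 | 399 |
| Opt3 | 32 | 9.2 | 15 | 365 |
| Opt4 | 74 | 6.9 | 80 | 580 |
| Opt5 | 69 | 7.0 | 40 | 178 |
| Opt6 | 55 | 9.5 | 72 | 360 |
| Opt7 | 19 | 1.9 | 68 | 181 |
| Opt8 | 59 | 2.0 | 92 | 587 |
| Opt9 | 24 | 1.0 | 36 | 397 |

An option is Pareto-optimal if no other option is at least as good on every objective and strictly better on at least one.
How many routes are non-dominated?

6

Opt1: not dominated (best distance).
Opt2: not dominated (best tolls).
Opt3: not dominated (best fuel).
Opt4: dominated by Opt7 (tolls 19≤74, time 1.9≤6.9, fuel 68≤80, distance 181≤580).
Opt5: not dominated.
Opt6: dominated by Opt7 (tolls 19≤55, time 1.9≤9.5, fuel 68≤72, distance 181≤360).
Opt7: not dominated.
Opt8: dominated by Opt7 (tolls 19≤59, time 1.9≤2.0, fuel 68≤92, distance 181≤587).
Opt9: not dominated (best time).
Pareto-optimal: Opt1, Opt2, Opt3, Opt5, Opt7, Opt9 → 6.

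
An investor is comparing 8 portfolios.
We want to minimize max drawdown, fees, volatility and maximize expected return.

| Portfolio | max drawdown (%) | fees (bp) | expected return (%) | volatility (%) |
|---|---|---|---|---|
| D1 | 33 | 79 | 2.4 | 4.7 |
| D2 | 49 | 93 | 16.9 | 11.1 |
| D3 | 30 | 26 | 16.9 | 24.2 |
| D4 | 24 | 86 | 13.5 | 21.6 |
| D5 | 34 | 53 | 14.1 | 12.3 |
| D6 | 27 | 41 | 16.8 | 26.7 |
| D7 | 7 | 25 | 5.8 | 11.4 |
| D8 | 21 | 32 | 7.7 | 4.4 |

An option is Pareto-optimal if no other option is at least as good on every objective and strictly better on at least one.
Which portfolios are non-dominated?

D1: dominated by D8 (max drawdown 21≤33, fees 32≤79, expected return 7.7≥2.4, volatility 4.4≤4.7).
D2: not dominated.
D3: not dominated.
D4: not dominated.
D5: not dominated.
D6: not dominated.
D7: not dominated (best max drawdown).
D8: not dominated (best volatility).

D2, D3, D4, D5, D6, D7, D8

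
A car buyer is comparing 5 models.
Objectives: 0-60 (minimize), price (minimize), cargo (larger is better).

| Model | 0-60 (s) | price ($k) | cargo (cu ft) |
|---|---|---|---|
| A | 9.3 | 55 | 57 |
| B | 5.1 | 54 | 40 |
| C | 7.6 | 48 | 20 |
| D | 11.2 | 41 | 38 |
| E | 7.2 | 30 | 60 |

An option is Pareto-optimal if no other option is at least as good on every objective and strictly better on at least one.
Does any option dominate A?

E vs A: 0-60 7.2≤9.3, price 30≤55, cargo 60≥57 — E is at least as good on every objective and strictly better on at least one, so E dominates A.

Yes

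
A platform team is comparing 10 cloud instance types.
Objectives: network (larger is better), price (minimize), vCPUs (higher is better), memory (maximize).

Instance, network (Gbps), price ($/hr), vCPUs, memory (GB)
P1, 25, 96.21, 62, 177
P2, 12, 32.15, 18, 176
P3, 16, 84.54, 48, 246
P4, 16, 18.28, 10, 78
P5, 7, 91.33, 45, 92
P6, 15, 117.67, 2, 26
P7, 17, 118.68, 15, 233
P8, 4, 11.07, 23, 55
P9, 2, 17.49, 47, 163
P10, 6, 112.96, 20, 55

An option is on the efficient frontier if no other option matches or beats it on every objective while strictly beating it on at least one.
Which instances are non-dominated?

P1: not dominated (best network).
P2: not dominated.
P3: not dominated (best memory).
P4: not dominated.
P5: dominated by P3 (network 16≥7, price 84.54≤91.33, vCPUs 48≥45, memory 246≥92).
P6: dominated by P1 (network 25≥15, price 96.21≤117.67, vCPUs 62≥2, memory 177≥26).
P7: not dominated.
P8: not dominated (best price).
P9: not dominated.
P10: dominated by P1 (network 25≥6, price 96.21≤112.96, vCPUs 62≥20, memory 177≥55).

P1, P2, P3, P4, P7, P8, P9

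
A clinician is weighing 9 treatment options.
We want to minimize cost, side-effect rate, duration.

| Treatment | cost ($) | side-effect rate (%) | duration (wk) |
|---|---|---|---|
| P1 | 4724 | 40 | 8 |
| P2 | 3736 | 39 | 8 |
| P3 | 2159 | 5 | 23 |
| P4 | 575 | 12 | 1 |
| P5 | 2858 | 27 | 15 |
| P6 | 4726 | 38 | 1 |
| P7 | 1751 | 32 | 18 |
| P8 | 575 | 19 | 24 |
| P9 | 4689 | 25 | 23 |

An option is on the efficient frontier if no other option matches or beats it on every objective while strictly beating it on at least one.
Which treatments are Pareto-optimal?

P1: dominated by P2 (cost 3736≤4724, side-effect rate 39≤40, duration 8≤8).
P2: dominated by P4 (cost 575≤3736, side-effect rate 12≤39, duration 1≤8).
P3: not dominated (best side-effect rate).
P4: not dominated.
P5: dominated by P4 (cost 575≤2858, side-effect rate 12≤27, duration 1≤15).
P6: dominated by P4 (cost 575≤4726, side-effect rate 12≤38, duration 1≤1).
P7: dominated by P4 (cost 575≤1751, side-effect rate 12≤32, duration 1≤18).
P8: dominated by P4 (cost 575≤575, side-effect rate 12≤19, duration 1≤24).
P9: dominated by P3 (cost 2159≤4689, side-effect rate 5≤25, duration 23≤23).

P3, P4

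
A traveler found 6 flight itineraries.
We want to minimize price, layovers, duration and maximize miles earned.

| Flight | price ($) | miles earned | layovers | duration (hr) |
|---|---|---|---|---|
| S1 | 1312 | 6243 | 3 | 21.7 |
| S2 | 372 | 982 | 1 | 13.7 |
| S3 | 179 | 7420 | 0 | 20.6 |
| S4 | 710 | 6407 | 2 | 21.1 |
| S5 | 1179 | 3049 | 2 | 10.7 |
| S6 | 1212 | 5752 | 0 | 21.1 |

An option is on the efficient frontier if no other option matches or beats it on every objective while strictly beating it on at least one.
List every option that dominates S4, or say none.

S3

S3: price 179≤710, miles earned 7420≥6407, layovers 0≤2, duration 20.6≤21.1 — dominates S4.
Others (S1, S2, S5, S6) are each worse than S4 on at least one objective.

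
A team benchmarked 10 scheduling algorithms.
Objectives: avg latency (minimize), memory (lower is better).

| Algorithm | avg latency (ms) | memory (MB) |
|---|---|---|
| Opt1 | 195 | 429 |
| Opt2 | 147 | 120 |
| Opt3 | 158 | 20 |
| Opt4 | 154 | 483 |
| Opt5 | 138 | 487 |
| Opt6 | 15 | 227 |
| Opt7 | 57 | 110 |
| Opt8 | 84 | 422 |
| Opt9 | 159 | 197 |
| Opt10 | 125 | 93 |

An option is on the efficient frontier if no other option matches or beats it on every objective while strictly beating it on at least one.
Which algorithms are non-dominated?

Opt1: dominated by Opt2 (avg latency 147≤195, memory 120≤429).
Opt2: dominated by Opt7 (avg latency 57≤147, memory 110≤120).
Opt3: not dominated (best memory).
Opt4: dominated by Opt2 (avg latency 147≤154, memory 120≤483).
Opt5: dominated by Opt6 (avg latency 15≤138, memory 227≤487).
Opt6: not dominated (best avg latency).
Opt7: not dominated.
Opt8: dominated by Opt6 (avg latency 15≤84, memory 227≤422).
Opt9: dominated by Opt2 (avg latency 147≤159, memory 120≤197).
Opt10: not dominated.

Opt3, Opt6, Opt7, Opt10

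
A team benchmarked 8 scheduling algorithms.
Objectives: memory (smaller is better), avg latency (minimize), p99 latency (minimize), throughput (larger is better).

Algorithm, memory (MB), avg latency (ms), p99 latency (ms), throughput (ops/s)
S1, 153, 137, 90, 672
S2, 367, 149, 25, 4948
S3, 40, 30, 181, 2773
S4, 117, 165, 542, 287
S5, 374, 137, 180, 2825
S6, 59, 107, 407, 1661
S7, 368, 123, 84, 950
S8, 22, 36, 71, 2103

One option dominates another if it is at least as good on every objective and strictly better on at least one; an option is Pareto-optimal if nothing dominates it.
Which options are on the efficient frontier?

S2, S3, S5, S8

S1: dominated by S8 (memory 22≤153, avg latency 36≤137, p99 latency 71≤90, throughput 2103≥672).
S2: not dominated (best p99 latency).
S3: not dominated (best avg latency).
S4: dominated by S3 (memory 40≤117, avg latency 30≤165, p99 latency 181≤542, throughput 2773≥287).
S5: not dominated.
S6: dominated by S3 (memory 40≤59, avg latency 30≤107, p99 latency 181≤407, throughput 2773≥1661).
S7: dominated by S8 (memory 22≤368, avg latency 36≤123, p99 latency 71≤84, throughput 2103≥950).
S8: not dominated (best memory).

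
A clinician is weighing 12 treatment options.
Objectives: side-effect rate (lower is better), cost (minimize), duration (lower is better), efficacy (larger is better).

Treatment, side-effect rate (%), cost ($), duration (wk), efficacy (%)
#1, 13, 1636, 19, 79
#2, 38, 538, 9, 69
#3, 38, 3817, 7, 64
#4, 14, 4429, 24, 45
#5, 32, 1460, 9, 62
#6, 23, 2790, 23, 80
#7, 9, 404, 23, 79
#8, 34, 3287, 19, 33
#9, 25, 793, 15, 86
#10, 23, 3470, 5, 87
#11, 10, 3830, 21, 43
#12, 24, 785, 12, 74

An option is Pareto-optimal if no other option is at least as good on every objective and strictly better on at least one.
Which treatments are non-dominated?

#1: not dominated.
#2: not dominated.
#3: dominated by #10 (side-effect rate 23≤38, cost 3470≤3817, duration 5≤7, efficacy 87≥64).
#4: dominated by #1 (side-effect rate 13≤14, cost 1636≤4429, duration 19≤24, efficacy 79≥45).
#5: not dominated.
#6: not dominated.
#7: not dominated (best side-effect rate).
#8: dominated by #1 (side-effect rate 13≤34, cost 1636≤3287, duration 19≤19, efficacy 79≥33).
#9: not dominated.
#10: not dominated (best duration).
#11: not dominated.
#12: not dominated.

#1, #2, #5, #6, #7, #9, #10, #11, #12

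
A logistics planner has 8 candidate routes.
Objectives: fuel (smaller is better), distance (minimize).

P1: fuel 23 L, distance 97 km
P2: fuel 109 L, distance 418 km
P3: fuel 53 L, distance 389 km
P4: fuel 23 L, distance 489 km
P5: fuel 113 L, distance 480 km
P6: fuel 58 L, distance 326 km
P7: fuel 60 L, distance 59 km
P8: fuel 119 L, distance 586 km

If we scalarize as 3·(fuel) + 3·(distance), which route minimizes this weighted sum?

P7

P1: 3·23 + 3·97 = 360
P2: 3·109 + 3·418 = 1581
P3: 3·53 + 3·389 = 1326
P4: 3·23 + 3·489 = 1536
P5: 3·113 + 3·480 = 1779
P6: 3·58 + 3·326 = 1152
P7: 3·60 + 3·59 = 357
P8: 3·119 + 3·586 = 2115
Lowest: P7 at 357.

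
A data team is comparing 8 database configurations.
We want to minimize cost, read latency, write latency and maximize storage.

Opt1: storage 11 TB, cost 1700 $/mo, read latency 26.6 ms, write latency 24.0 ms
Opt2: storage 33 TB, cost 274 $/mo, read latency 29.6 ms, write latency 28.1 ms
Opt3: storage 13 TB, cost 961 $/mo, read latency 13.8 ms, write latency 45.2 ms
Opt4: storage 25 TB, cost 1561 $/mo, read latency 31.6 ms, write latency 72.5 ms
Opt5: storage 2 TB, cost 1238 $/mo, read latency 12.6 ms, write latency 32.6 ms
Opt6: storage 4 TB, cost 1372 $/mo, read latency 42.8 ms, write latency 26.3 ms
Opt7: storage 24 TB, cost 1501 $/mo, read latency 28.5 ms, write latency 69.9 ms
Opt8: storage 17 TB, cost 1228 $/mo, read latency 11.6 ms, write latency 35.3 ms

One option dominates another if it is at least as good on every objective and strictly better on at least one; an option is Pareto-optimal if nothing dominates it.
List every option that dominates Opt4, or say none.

Opt2: storage 33≥25, cost 274≤1561, read latency 29.6≤31.6, write latency 28.1≤72.5 — dominates Opt4.
Others (Opt1, Opt3, Opt5, Opt6, Opt7, Opt8) are each worse than Opt4 on at least one objective.

Opt2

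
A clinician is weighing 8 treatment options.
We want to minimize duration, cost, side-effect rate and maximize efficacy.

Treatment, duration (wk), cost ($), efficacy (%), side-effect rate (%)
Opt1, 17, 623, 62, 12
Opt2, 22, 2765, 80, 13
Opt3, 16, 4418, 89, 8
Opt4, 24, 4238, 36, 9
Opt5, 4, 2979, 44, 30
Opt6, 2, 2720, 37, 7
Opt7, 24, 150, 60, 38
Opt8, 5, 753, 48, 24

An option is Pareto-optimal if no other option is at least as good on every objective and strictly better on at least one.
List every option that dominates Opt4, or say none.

Opt6: duration 2≤24, cost 2720≤4238, efficacy 37≥36, side-effect rate 7≤9 — dominates Opt4.
Others (Opt1, Opt2, Opt3, Opt5, Opt7, Opt8) are each worse than Opt4 on at least one objective.

Opt6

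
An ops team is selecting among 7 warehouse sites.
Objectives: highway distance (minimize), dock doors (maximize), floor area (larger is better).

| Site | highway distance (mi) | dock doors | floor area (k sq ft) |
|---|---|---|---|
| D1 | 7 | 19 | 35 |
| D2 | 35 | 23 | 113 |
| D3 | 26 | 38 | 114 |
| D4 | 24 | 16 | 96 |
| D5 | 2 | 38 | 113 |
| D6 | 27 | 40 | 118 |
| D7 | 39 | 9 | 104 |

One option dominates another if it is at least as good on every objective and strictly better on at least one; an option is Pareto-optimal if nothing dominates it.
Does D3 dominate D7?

D3 vs D7: highway distance 26≤39, dock doors 38≥9, floor area 114≥104 — D3 is at least as good on every objective with at least one strict improvement.

Yes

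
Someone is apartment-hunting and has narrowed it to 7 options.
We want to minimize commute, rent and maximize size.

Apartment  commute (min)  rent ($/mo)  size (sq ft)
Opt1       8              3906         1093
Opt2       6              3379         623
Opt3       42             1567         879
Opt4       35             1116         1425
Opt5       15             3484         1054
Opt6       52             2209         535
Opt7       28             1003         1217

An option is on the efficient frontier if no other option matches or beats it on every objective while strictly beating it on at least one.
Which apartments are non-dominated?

Opt1: not dominated.
Opt2: not dominated (best commute).
Opt3: dominated by Opt4 (commute 35≤42, rent 1116≤1567, size 1425≥879).
Opt4: not dominated (best size).
Opt5: not dominated.
Opt6: dominated by Opt3 (commute 42≤52, rent 1567≤2209, size 879≥535).
Opt7: not dominated (best rent).

Opt1, Opt2, Opt4, Opt5, Opt7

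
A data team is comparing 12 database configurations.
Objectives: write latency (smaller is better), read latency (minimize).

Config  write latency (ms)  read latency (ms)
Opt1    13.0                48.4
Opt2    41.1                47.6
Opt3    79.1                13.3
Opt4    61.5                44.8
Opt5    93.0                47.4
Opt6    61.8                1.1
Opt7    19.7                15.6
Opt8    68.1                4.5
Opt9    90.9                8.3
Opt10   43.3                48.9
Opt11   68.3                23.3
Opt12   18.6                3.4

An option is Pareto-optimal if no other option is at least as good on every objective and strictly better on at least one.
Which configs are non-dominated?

Opt1: not dominated (best write latency).
Opt2: dominated by Opt7 (write latency 19.7≤41.1, read latency 15.6≤47.6).
Opt3: dominated by Opt6 (write latency 61.8≤79.1, read latency 1.1≤13.3).
Opt4: dominated by Opt7 (write latency 19.7≤61.5, read latency 15.6≤44.8).
Opt5: dominated by Opt3 (write latency 79.1≤93.0, read latency 13.3≤47.4).
Opt6: not dominated (best read latency).
Opt7: dominated by Opt12 (write latency 18.6≤19.7, read latency 3.4≤15.6).
Opt8: dominated by Opt6 (write latency 61.8≤68.1, read latency 1.1≤4.5).
Opt9: dominated by Opt6 (write latency 61.8≤90.9, read latency 1.1≤8.3).
Opt10: dominated by Opt1 (write latency 13.0≤43.3, read latency 48.4≤48.9).
Opt11: dominated by Opt6 (write latency 61.8≤68.3, read latency 1.1≤23.3).
Opt12: not dominated.

Opt1, Opt6, Opt12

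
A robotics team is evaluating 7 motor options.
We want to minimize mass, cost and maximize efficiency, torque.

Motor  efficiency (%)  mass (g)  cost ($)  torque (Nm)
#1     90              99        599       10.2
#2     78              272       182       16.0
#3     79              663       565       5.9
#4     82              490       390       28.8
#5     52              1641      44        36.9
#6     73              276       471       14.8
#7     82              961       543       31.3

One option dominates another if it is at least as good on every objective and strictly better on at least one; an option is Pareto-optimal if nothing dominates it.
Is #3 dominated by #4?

Yes

#4 vs #3: efficiency 82≥79, mass 490≤663, cost 390≤565, torque 28.8≥5.9 — #4 is at least as good on every objective with at least one strict improvement.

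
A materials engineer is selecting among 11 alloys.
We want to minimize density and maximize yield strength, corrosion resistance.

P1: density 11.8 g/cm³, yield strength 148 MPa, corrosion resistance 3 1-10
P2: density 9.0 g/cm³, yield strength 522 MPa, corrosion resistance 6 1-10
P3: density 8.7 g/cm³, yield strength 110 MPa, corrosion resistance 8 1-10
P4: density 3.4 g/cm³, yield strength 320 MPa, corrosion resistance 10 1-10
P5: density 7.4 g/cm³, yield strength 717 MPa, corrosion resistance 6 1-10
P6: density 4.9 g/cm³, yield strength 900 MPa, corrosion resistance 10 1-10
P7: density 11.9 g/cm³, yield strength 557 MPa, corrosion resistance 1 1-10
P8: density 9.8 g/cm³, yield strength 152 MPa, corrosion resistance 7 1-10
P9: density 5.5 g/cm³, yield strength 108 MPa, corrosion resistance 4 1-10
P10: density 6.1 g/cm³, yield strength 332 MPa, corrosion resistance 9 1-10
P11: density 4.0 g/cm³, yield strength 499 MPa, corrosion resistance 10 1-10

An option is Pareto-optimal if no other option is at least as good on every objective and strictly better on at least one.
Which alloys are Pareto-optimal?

P4, P6, P11

P1: dominated by P2 (density 9.0≤11.8, yield strength 522≥148, corrosion resistance 6≥3).
P2: dominated by P5 (density 7.4≤9.0, yield strength 717≥522, corrosion resistance 6≥6).
P3: dominated by P4 (density 3.4≤8.7, yield strength 320≥110, corrosion resistance 10≥8).
P4: not dominated (best density).
P5: dominated by P6 (density 4.9≤7.4, yield strength 900≥717, corrosion resistance 10≥6).
P6: not dominated (best yield strength).
P7: dominated by P5 (density 7.4≤11.9, yield strength 717≥557, corrosion resistance 6≥1).
P8: dominated by P4 (density 3.4≤9.8, yield strength 320≥152, corrosion resistance 10≥7).
P9: dominated by P4 (density 3.4≤5.5, yield strength 320≥108, corrosion resistance 10≥4).
P10: dominated by P6 (density 4.9≤6.1, yield strength 900≥332, corrosion resistance 10≥9).
P11: not dominated.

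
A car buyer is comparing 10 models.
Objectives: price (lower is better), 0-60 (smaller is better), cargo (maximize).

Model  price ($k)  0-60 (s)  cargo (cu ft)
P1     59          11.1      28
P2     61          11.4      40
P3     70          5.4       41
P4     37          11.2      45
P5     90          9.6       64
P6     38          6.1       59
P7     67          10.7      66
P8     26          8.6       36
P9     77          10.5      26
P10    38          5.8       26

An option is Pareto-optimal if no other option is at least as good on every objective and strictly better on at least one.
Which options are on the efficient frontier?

P1: dominated by P6 (price 38≤59, 0-60 6.1≤11.1, cargo 59≥28).
P2: dominated by P4 (price 37≤61, 0-60 11.2≤11.4, cargo 45≥40).
P3: not dominated (best 0-60).
P4: not dominated.
P5: not dominated.
P6: not dominated.
P7: not dominated (best cargo).
P8: not dominated (best price).
P9: dominated by P3 (price 70≤77, 0-60 5.4≤10.5, cargo 41≥26).
P10: not dominated.

P3, P4, P5, P6, P7, P8, P10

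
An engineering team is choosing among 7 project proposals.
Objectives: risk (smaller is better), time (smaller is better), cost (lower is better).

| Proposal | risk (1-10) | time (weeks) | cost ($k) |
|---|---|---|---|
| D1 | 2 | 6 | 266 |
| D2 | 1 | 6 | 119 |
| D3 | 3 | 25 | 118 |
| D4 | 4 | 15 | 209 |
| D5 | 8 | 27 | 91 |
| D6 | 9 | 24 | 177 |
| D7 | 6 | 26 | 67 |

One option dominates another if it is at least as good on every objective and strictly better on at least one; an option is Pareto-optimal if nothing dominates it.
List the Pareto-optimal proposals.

D1: dominated by D2 (risk 1≤2, time 6≤6, cost 119≤266).
D2: not dominated (best risk).
D3: not dominated.
D4: dominated by D2 (risk 1≤4, time 6≤15, cost 119≤209).
D5: dominated by D7 (risk 6≤8, time 26≤27, cost 67≤91).
D6: dominated by D2 (risk 1≤9, time 6≤24, cost 119≤177).
D7: not dominated (best cost).

D2, D3, D7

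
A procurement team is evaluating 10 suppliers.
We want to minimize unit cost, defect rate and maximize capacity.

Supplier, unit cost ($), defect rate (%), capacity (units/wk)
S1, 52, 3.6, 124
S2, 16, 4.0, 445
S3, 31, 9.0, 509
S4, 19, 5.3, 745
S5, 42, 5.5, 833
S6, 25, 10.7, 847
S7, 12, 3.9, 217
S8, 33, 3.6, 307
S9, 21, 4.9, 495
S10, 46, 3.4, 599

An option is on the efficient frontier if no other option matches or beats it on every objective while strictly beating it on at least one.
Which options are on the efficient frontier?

S1: dominated by S8 (unit cost 33≤52, defect rate 3.6≤3.6, capacity 307≥124).
S2: not dominated.
S3: dominated by S4 (unit cost 19≤31, defect rate 5.3≤9.0, capacity 745≥509).
S4: not dominated.
S5: not dominated.
S6: not dominated (best capacity).
S7: not dominated (best unit cost).
S8: not dominated.
S9: not dominated.
S10: not dominated (best defect rate).

S2, S4, S5, S6, S7, S8, S9, S10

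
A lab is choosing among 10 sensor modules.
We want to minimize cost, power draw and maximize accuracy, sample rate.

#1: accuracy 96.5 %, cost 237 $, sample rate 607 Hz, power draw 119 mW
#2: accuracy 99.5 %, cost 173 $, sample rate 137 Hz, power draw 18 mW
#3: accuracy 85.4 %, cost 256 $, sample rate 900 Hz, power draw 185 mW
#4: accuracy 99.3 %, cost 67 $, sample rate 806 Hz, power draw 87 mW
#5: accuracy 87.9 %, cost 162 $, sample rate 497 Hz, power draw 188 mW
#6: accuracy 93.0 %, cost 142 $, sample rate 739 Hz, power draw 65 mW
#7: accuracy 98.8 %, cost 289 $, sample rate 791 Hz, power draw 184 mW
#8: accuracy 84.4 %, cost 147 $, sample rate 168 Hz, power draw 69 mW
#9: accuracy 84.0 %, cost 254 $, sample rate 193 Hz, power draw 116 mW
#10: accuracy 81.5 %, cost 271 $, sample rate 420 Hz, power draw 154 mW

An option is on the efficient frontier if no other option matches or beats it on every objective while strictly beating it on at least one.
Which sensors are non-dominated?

#1: dominated by #4 (accuracy 99.3≥96.5, cost 67≤237, sample rate 806≥607, power draw 87≤119).
#2: not dominated (best accuracy).
#3: not dominated (best sample rate).
#4: not dominated (best cost).
#5: dominated by #4 (accuracy 99.3≥87.9, cost 67≤162, sample rate 806≥497, power draw 87≤188).
#6: not dominated.
#7: dominated by #4 (accuracy 99.3≥98.8, cost 67≤289, sample rate 806≥791, power draw 87≤184).
#8: dominated by #6 (accuracy 93.0≥84.4, cost 142≤147, sample rate 739≥168, power draw 65≤69).
#9: dominated by #4 (accuracy 99.3≥84.0, cost 67≤254, sample rate 806≥193, power draw 87≤116).
#10: dominated by #1 (accuracy 96.5≥81.5, cost 237≤271, sample rate 607≥420, power draw 119≤154).

#2, #3, #4, #6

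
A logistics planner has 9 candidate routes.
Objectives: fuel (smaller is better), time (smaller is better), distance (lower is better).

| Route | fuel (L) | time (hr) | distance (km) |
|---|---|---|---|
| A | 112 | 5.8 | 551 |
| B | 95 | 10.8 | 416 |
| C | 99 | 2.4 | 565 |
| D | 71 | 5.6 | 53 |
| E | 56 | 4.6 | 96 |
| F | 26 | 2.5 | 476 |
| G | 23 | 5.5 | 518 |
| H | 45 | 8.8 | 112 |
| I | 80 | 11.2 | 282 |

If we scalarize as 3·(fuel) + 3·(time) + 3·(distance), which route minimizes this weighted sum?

A: 3·112 + 3·5.8 + 3·551 = 2006.4
B: 3·95 + 3·10.8 + 3·416 = 1565.4
C: 3·99 + 3·2.4 + 3·565 = 1999.2
D: 3·71 + 3·5.6 + 3·53 = 388.8
E: 3·56 + 3·4.6 + 3·96 = 469.8
F: 3·26 + 3·2.5 + 3·476 = 1513.5
G: 3·23 + 3·5.5 + 3·518 = 1639.5
H: 3·45 + 3·8.8 + 3·112 = 497.4
I: 3·80 + 3·11.2 + 3·282 = 1119.6
Lowest: D at 388.8.

D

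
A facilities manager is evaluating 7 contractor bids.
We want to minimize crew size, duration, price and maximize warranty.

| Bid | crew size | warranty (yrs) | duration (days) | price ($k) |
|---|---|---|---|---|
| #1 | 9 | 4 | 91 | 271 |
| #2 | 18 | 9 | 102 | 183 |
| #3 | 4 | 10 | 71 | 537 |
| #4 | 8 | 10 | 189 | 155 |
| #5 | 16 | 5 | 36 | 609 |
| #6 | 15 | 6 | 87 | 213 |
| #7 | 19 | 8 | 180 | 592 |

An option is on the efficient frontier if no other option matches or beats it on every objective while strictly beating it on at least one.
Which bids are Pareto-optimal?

#1: not dominated.
#2: not dominated.
#3: not dominated (best crew size).
#4: not dominated (best price).
#5: not dominated (best duration).
#6: not dominated.
#7: dominated by #2 (crew size 18≤19, warranty 9≥8, duration 102≤180, price 183≤592).

#1, #2, #3, #4, #5, #6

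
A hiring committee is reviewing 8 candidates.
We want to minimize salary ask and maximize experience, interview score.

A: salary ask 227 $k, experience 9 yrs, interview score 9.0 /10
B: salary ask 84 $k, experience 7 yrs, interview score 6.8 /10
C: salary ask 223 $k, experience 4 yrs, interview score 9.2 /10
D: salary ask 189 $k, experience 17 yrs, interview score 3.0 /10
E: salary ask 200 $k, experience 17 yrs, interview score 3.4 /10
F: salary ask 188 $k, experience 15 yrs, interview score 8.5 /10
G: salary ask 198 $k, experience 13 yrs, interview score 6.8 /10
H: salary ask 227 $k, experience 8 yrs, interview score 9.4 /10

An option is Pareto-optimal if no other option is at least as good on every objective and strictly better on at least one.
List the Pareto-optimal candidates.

A: not dominated.
B: not dominated (best salary ask).
C: not dominated.
D: not dominated.
E: not dominated.
F: not dominated.
G: dominated by F (salary ask 188≤198, experience 15≥13, interview score 8.5≥6.8).
H: not dominated (best interview score).

A, B, C, D, E, F, H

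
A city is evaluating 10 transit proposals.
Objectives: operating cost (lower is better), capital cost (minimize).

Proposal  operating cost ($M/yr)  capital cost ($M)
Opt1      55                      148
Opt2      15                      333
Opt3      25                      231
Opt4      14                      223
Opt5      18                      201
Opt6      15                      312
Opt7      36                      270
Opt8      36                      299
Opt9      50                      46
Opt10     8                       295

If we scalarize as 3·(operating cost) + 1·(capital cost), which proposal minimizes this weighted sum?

Opt1: 3·55 + 1·148 = 313
Opt2: 3·15 + 1·333 = 378
Opt3: 3·25 + 1·231 = 306
Opt4: 3·14 + 1·223 = 265
Opt5: 3·18 + 1·201 = 255
Opt6: 3·15 + 1·312 = 357
Opt7: 3·36 + 1·270 = 378
Opt8: 3·36 + 1·299 = 407
Opt9: 3·50 + 1·46 = 196
Opt10: 3·8 + 1·295 = 319
Lowest: Opt9 at 196.

Opt9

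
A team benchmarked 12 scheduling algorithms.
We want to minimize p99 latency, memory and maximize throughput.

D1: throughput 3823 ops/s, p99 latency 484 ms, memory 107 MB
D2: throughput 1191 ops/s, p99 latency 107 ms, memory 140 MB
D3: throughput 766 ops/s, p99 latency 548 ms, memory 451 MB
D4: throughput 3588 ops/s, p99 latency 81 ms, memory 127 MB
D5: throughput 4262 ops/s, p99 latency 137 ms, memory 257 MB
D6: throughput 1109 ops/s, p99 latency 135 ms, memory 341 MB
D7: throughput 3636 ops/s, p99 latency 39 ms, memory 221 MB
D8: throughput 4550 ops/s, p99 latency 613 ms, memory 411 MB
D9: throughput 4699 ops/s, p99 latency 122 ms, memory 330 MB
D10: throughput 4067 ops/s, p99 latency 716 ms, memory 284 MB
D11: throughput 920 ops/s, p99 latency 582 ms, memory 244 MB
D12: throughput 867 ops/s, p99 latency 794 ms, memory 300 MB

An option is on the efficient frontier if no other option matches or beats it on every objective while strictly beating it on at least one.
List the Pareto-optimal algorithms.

D1: not dominated (best memory).
D2: dominated by D4 (throughput 3588≥1191, p99 latency 81≤107, memory 127≤140).
D3: dominated by D1 (throughput 3823≥766, p99 latency 484≤548, memory 107≤451).
D4: not dominated.
D5: not dominated.
D6: dominated by D2 (throughput 1191≥1109, p99 latency 107≤135, memory 140≤341).
D7: not dominated (best p99 latency).
D8: dominated by D9 (throughput 4699≥4550, p99 latency 122≤613, memory 330≤411).
D9: not dominated (best throughput).
D10: dominated by D5 (throughput 4262≥4067, p99 latency 137≤716, memory 257≤284).
D11: dominated by D1 (throughput 3823≥920, p99 latency 484≤582, memory 107≤244).
D12: dominated by D1 (throughput 3823≥867, p99 latency 484≤794, memory 107≤300).

D1, D4, D5, D7, D9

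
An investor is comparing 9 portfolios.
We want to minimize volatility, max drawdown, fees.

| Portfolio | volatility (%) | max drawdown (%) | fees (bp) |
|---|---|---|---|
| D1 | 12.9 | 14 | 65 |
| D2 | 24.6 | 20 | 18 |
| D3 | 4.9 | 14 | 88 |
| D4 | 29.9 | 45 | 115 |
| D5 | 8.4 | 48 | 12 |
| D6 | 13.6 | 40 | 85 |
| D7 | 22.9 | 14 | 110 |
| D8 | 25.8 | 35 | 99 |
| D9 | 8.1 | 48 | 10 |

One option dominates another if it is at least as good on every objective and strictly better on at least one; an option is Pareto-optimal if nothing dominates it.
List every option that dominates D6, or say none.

D1: volatility 12.9≤13.6, max drawdown 14≤40, fees 65≤85 — dominates D6.
Others (D2, D3, D4, D5, D7, D8, D9) are each worse than D6 on at least one objective.

D1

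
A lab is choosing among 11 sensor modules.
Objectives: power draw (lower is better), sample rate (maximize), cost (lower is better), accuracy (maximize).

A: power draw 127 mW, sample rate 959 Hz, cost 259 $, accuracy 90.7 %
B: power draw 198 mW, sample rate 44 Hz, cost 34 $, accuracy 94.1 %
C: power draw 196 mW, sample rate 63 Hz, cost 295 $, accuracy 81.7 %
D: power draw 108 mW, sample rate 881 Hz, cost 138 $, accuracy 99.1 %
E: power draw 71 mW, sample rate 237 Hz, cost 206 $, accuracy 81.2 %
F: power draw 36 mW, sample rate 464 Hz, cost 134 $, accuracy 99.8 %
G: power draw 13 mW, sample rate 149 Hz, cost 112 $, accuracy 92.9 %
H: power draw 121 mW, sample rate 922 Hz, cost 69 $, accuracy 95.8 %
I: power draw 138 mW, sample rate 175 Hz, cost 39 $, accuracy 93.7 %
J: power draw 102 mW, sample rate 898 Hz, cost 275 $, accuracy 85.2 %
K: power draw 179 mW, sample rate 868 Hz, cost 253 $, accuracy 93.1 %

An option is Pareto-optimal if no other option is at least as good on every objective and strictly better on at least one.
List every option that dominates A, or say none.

none

B: worse on power draw (198 vs 127).
C: worse on power draw (196 vs 127).
D: worse on sample rate (881 vs 959).
E: worse on sample rate (237 vs 959).
F: worse on sample rate (464 vs 959).
G: worse on sample rate (149 vs 959).
H: worse on sample rate (922 vs 959).
I: worse on power draw (138 vs 127).
J: worse on sample rate (898 vs 959).
K: worse on power draw (179 vs 127).
No option dominates A.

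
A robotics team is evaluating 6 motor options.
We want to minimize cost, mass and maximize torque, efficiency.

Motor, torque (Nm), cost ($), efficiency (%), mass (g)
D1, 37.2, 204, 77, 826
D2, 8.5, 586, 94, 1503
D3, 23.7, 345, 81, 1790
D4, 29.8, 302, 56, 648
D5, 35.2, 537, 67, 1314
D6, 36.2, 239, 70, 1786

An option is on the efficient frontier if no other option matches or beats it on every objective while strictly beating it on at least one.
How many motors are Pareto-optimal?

4

D1: not dominated (best torque).
D2: not dominated (best efficiency).
D3: not dominated.
D4: not dominated (best mass).
D5: dominated by D1 (torque 37.2≥35.2, cost 204≤537, efficiency 77≥67, mass 826≤1314).
D6: dominated by D1 (torque 37.2≥36.2, cost 204≤239, efficiency 77≥70, mass 826≤1786).
Pareto-optimal: D1, D2, D3, D4 → 4.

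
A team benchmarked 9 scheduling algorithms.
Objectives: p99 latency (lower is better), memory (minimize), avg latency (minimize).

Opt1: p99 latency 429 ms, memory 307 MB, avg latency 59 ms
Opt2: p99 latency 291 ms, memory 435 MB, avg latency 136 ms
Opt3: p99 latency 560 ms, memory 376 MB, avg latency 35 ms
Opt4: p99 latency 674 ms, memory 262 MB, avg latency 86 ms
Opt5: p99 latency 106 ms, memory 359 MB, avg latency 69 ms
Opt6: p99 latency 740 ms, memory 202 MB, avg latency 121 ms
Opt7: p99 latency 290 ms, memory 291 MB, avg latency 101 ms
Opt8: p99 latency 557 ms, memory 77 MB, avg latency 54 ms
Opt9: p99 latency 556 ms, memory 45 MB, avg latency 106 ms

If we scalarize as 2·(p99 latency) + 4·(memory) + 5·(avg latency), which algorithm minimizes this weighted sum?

Opt1: 2·429 + 4·307 + 5·59 = 2381
Opt2: 2·291 + 4·435 + 5·136 = 3002
Opt3: 2·560 + 4·376 + 5·35 = 2799
Opt4: 2·674 + 4·262 + 5·86 = 2826
Opt5: 2·106 + 4·359 + 5·69 = 1993
Opt6: 2·740 + 4·202 + 5·121 = 2893
Opt7: 2·290 + 4·291 + 5·101 = 2249
Opt8: 2·557 + 4·77 + 5·54 = 1692
Opt9: 2·556 + 4·45 + 5·106 = 1822
Lowest: Opt8 at 1692.

Opt8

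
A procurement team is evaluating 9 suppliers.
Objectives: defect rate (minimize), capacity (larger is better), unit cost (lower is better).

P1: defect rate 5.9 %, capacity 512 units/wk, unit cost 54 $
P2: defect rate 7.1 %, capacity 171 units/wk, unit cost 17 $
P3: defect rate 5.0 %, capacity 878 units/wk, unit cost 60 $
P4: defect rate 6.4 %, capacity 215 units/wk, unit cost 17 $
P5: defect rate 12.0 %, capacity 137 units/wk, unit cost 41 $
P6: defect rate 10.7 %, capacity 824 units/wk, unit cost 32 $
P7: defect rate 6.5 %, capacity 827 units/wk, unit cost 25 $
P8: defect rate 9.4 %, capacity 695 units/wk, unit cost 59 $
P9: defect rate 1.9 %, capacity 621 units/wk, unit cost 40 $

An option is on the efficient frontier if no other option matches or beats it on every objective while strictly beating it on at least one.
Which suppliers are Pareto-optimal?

P3, P4, P7, P9

P1: dominated by P9 (defect rate 1.9≤5.9, capacity 621≥512, unit cost 40≤54).
P2: dominated by P4 (defect rate 6.4≤7.1, capacity 215≥171, unit cost 17≤17).
P3: not dominated (best capacity).
P4: not dominated.
P5: dominated by P2 (defect rate 7.1≤12.0, capacity 171≥137, unit cost 17≤41).
P6: dominated by P7 (defect rate 6.5≤10.7, capacity 827≥824, unit cost 25≤32).
P7: not dominated.
P8: dominated by P7 (defect rate 6.5≤9.4, capacity 827≥695, unit cost 25≤59).
P9: not dominated (best defect rate).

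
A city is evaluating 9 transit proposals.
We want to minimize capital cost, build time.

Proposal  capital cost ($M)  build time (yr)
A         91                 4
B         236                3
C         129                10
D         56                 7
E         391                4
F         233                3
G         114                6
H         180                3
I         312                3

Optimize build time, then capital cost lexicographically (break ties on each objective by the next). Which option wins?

First minimize build time: best is 3, kept {B, F, H, I}.
Then minimize capital cost: best is 180, kept {H}.

H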